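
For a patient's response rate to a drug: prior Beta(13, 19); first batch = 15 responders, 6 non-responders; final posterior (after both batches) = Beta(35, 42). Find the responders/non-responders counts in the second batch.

Because Beta–binomial updating is additive in the counts, the combined data contributed (α_post−α_prior, β_post−β_prior) successes and failures.
Total across both batches: 35−13=22 responders, 42−19=23 non-responders.
Subtract the first batch: 22−15=7 responders and 23−6=17 non-responders.

7 responders and 17 non-responders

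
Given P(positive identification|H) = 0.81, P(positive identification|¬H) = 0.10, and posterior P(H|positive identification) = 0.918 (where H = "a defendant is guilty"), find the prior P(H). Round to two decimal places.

In odds form, posterior odds = prior odds × likelihood ratio, so prior odds = posterior odds ÷ LR.
Posterior odds = 0.918/(1−0.918) = 11.1951. LR = 0.81/0.10 = 8.1000.
Prior odds = 11.1951/8.1000 = 1.3821, so P(H) = 1.3821/(1+1.3821) ≈ 0.58.

P(H) = 0.58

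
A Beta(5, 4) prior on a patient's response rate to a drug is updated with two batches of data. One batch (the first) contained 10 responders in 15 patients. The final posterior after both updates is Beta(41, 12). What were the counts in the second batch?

26 responders and 3 non-responders

Sequential conjugate updates are equivalent to a single update on the pooled data, so total successes = posterior α − prior α and total failures = posterior β − prior β.
Total across both batches: 41−5=36 responders, 12−4=8 non-responders.
Subtract the first batch: 36−10=26 responders and 8−5=3 non-responders.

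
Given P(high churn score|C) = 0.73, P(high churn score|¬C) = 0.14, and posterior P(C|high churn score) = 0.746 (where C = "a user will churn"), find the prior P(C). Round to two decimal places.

In odds form, posterior odds = prior odds × likelihood ratio, so prior odds = posterior odds ÷ LR.
Posterior odds = 0.746/(1−0.746) = 2.9370. LR = 0.73/0.14 = 5.2143.
Prior odds = 2.9370/5.2143 = 0.5633, so P(C) = 0.5633/(1+0.5633) ≈ 0.36.

P(C) = 0.36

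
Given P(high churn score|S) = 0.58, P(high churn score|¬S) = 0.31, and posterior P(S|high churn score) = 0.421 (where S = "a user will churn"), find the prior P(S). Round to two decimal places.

P(S) = 0.28

In odds form, posterior odds = prior odds × likelihood ratio, so prior odds = posterior odds ÷ LR.
Posterior odds = 0.421/(1−0.421) = 0.7271. LR = 0.58/0.31 = 1.8710.
Prior odds = 0.7271/1.8710 = 0.3886, so P(S) = 0.3886/(1+0.3886) ≈ 0.28.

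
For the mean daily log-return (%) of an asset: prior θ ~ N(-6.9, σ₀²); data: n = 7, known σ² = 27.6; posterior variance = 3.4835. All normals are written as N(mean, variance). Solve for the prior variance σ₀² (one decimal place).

For the Normal–Normal model with known σ², precisions add: τ_n = τ₀ + n/σ².
So 1/σ₀² = 1/3.4835 − 7/27.6 = 0.287068 − 0.253623 = 0.033445.
Hence σ₀² = 1/0.033445 ≈ 29.9.

σ₀² = 29.9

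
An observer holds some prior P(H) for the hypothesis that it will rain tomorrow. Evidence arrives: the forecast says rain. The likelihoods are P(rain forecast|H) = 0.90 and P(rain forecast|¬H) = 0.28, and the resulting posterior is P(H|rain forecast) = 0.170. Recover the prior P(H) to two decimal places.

P(H) = 0.06

In odds form, posterior odds = prior odds × likelihood ratio, so prior odds = posterior odds ÷ LR.
Posterior odds = 0.170/(1−0.170) = 0.2048. LR = 0.90/0.28 = 3.2143.
Prior odds = 0.2048/3.2143 = 0.0637, so P(H) = 0.0637/(1+0.0637) ≈ 0.06.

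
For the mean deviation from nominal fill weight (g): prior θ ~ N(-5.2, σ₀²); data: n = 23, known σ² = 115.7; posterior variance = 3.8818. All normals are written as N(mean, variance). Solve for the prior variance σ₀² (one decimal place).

For the Normal–Normal model with known σ², precisions add: τ_n = τ₀ + n/σ².
So 1/σ₀² = 1/3.8818 − 23/115.7 = 0.257612 − 0.198790 = 0.058822.
Hence σ₀² = 1/0.058822 ≈ 17.0.

σ₀² = 17.0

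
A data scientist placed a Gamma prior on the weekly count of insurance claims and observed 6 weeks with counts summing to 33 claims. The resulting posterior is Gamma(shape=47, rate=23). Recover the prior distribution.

Gamma–Poisson conjugacy: posterior shape = α + Σxᵢ, posterior rate = β + n.
So α = 47 − 33 = 14 and β = 23 − 6 = 17.

Gamma(shape=14, rate=17)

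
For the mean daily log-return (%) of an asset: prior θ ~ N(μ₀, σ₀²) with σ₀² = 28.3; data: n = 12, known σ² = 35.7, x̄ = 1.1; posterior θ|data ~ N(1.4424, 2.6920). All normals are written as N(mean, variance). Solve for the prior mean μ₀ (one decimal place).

The posterior mean is a precision-weighted average: μ_n = (τ₀μ₀ + τ_data·x̄)/(τ₀+τ_data), with τ₀=1/σ₀² and τ_data=n/σ².
Here τ₀ = 1/28.3 = 0.035336 and τ_data = 12/35.7 = 0.336134, so τ_n = 0.371470.
Rearranging for μ₀: μ₀ = (μ_n·τ_n − τ_data·x̄)/τ₀ = (1.4424·0.371470 − 0.336134·1.1) / 0.035336 = 0.166061/0.035336 ≈ 4.7.

μ₀ = 4.7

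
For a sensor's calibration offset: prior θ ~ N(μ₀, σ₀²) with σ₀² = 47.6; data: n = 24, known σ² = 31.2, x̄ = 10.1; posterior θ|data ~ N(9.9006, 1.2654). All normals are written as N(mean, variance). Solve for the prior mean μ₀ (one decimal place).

μ₀ = 2.6

With known observation variance, the Normal–Normal posterior has precision τ_n = τ₀ + n/σ² and mean μ_n = (τ₀μ₀ + (n/σ²)x̄)/τ_n.
Here τ₀ = 1/47.6 = 0.021008 and τ_data = 24/31.2 = 0.769231, so τ_n = 0.790239.
Rearranging for μ₀: μ₀ = (μ_n·τ_n − τ_data·x̄)/τ₀ = (9.9006·0.790239 − 0.769231·10.1) / 0.021008 = 0.054607/0.021008 ≈ 2.6.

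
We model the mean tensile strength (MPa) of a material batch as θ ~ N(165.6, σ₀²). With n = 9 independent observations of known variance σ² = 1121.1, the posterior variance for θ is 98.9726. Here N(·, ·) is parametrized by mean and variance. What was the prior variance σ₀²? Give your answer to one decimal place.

Posterior precision equals prior precision plus data precision: 1/σ_n² = 1/σ₀² + n/σ².
So 1/σ₀² = 1/98.9726 − 9/1121.1 = 0.010104 − 0.008028 = 0.002076.
Hence σ₀² = 1/0.002076 ≈ 481.7.

σ₀² = 481.7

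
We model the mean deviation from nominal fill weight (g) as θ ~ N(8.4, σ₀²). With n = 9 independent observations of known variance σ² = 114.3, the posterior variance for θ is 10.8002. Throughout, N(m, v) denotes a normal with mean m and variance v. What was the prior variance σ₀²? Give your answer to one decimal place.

σ₀² = 72.2

For the Normal–Normal model with known σ², precisions add: τ_n = τ₀ + n/σ².
So 1/σ₀² = 1/10.8002 − 9/114.3 = 0.092591 − 0.078740 = 0.013851.
Hence σ₀² = 1/0.013851 ≈ 72.2.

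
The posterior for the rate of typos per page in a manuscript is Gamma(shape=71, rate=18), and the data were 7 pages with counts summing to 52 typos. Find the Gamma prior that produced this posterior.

Gamma(shape=19, rate=11)

A Gamma(α, β) prior (rate parametrization) on a Poisson rate with n observations summing to S gives posterior Gamma(α+S, β+n).
So α = 71 − 52 = 19 and β = 18 − 7 = 11.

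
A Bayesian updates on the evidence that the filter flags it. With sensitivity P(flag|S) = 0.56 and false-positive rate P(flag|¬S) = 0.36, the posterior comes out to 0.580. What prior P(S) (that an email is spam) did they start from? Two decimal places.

P(S) = 0.47

Bayes' rule in odds form gives O(S|E) = O(S)·[P(E|S)/P(E|¬S)], hence O(S) = O(S|E)/LR.
Posterior odds = 0.580/(1−0.580) = 1.3810. LR = 0.56/0.36 = 1.5556.
Prior odds = 1.3810/1.5556 = 0.8878, so P(S) = 0.8878/(1+0.8878) ≈ 0.47.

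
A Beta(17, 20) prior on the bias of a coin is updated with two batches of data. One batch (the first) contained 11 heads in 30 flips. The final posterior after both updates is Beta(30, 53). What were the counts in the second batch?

Sequential conjugate updates are equivalent to a single update on the pooled data, so total successes = posterior α − prior α and total failures = posterior β − prior β.
Total across both batches: 30−17=13 heads, 53−20=33 tails.
Subtract the first batch: 13−11=2 heads and 33−19=14 tails.

2 heads and 14 tails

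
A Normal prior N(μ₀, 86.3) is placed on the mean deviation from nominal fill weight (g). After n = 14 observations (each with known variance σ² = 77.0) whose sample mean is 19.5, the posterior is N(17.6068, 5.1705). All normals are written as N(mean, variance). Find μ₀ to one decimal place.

The posterior mean is a precision-weighted average: μ_n = (τ₀μ₀ + τ_data·x̄)/(τ₀+τ_data), with τ₀=1/σ₀² and τ_data=n/σ².
Here τ₀ = 1/86.3 = 0.011587 and τ_data = 14/77.0 = 0.181818, so τ_n = 0.193405.
Rearranging for μ₀: μ₀ = (μ_n·τ_n − τ_data·x̄)/τ₀ = (17.6068·0.193405 − 0.181818·19.5) / 0.011587 = -0.140208/0.011587 ≈ -12.1.

μ₀ = -12.1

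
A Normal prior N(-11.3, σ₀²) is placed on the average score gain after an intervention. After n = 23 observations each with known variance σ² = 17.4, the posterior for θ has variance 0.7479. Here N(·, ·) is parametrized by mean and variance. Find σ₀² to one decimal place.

For the Normal–Normal model with known σ², precisions add: τ_n = τ₀ + n/σ².
So 1/σ₀² = 1/0.7479 − 23/17.4 = 1.337077 − 1.321839 = 0.015238.
Hence σ₀² = 1/0.015238 ≈ 65.6.

σ₀² = 65.6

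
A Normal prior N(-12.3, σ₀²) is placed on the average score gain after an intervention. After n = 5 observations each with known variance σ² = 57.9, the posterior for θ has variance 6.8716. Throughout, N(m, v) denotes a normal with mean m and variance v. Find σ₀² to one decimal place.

σ₀² = 16.9

For the Normal–Normal model with known σ², precisions add: τ_n = τ₀ + n/σ².
So 1/σ₀² = 1/6.8716 − 5/57.9 = 0.145527 − 0.086356 = 0.059171.
Hence σ₀² = 1/0.059171 ≈ 16.9.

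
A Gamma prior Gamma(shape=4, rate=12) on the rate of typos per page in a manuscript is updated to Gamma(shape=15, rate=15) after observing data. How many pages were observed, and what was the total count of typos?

n = 3 pages with total 11 typos

A Gamma(α, β) prior (rate parametrization) on a Poisson rate with n observations summing to S gives posterior Gamma(α+S, β+n).
Matching: Σxᵢ = 15 − 4 = 11 and n = 15 − 12 = 3.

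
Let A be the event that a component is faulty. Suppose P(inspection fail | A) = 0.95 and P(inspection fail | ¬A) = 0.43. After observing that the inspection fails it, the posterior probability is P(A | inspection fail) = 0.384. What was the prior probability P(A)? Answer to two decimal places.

P(A) = 0.22

In odds form, posterior odds = prior odds × likelihood ratio, so prior odds = posterior odds ÷ LR.
Posterior odds = 0.384/(1−0.384) = 0.6234. LR = 0.95/0.43 = 2.2093.
Prior odds = 0.6234/2.2093 = 0.2822, so P(A) = 0.2822/(1+0.2822) ≈ 0.22.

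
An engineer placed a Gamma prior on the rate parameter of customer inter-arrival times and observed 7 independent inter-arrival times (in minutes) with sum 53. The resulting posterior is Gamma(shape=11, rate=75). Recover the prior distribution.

Gamma–exponential conjugacy: posterior shape = α + n, posterior rate = β + Σtᵢ.
So α = 11 − 7 = 4 and β = 75 − 53 = 22.

Gamma(shape=4, rate=22)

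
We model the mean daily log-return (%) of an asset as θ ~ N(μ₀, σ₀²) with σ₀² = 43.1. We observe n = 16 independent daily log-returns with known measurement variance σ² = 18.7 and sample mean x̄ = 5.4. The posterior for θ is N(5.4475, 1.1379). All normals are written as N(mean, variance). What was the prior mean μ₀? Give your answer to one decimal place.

μ₀ = 7.2

With known observation variance, the Normal–Normal posterior has precision τ_n = τ₀ + n/σ² and mean μ_n = (τ₀μ₀ + (n/σ²)x̄)/τ_n.
Here τ₀ = 1/43.1 = 0.023202 and τ_data = 16/18.7 = 0.855615, so τ_n = 0.878817.
Rearranging for μ₀: μ₀ = (μ_n·τ_n − τ_data·x̄)/τ₀ = (5.4475·0.878817 − 0.855615·5.4) / 0.023202 = 0.167035/0.023202 ≈ 7.2.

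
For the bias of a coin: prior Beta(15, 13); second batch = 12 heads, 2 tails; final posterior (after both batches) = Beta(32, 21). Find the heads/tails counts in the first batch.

5 heads and 6 tails

Because Beta–binomial updating is additive in the counts, the combined data contributed (α_post−α_prior, β_post−β_prior) successes and failures.
Total across both batches: 32−15=17 heads, 21−13=8 tails.
Subtract the second batch: 17−12=5 heads and 8−2=6 tails.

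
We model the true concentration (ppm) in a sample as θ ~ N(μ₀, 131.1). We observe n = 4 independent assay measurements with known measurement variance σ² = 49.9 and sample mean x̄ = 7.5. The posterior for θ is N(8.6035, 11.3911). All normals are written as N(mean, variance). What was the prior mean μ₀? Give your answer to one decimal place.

With known observation variance, the Normal–Normal posterior has precision τ_n = τ₀ + n/σ² and mean μ_n = (τ₀μ₀ + (n/σ²)x̄)/τ_n.
Here τ₀ = 1/131.1 = 0.007628 and τ_data = 4/49.9 = 0.080160, so τ_n = 0.087788.
Rearranging for μ₀: μ₀ = (μ_n·τ_n − τ_data·x̄)/τ₀ = (8.6035·0.087788 − 0.080160·7.5) / 0.007628 = 0.154084/0.007628 ≈ 20.2.

μ₀ = 20.2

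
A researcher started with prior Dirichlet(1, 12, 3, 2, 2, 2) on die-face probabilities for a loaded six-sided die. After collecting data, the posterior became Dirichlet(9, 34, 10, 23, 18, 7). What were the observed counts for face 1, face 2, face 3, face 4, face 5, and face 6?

counts (8, 22, 7, 21, 16, 5)

For a Dirichlet(α) prior with multinomial counts c, the posterior is Dirichlet(α + c) componentwise.
Counts are posterior − prior componentwise: 9−1=8, 34−12=22, 10−3=7, 23−2=21, 18−2=16, 7−2=5.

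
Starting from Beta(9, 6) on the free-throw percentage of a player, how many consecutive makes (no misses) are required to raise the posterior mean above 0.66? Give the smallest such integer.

k = 3

After k makes and 0 misses the posterior is Beta(9+k, 6), with mean (9+k)/(9+6+k).
Set (9+k)/(15+k) > 0.66 and solve: k > (0.66·15 − 9)/(1 − 0.66) = 2.647.
The smallest integer exceeding 2.647 is 3.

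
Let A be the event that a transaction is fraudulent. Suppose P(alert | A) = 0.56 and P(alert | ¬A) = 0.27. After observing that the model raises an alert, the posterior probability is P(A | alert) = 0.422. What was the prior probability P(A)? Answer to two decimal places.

Bayes' rule in odds form gives O(A|E) = O(A)·[P(E|A)/P(E|¬A)], hence O(A) = O(A|E)/LR.
Posterior odds = 0.422/(1−0.422) = 0.7301. LR = 0.56/0.27 = 2.0741.
Prior odds = 0.7301/2.0741 = 0.3520, so P(A) = 0.3520/(1+0.3520) ≈ 0.26.

P(A) = 0.26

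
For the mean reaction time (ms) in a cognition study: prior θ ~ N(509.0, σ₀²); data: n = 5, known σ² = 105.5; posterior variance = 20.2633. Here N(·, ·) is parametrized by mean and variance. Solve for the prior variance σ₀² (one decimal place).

Posterior precision equals prior precision plus data precision: 1/σ_n² = 1/σ₀² + n/σ².
So 1/σ₀² = 1/20.2633 − 5/105.5 = 0.049350 − 0.047393 = 0.001957.
Hence σ₀² = 1/0.001957 ≈ 511.0.

σ₀² = 511.0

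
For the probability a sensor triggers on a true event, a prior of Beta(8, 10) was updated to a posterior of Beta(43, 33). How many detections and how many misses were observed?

Beta is conjugate to the binomial likelihood: posterior = Beta(a+s, b+f).
So s = 43 − 8 = 35 and f = 33 − 10 = 23.

35 detections and 23 misses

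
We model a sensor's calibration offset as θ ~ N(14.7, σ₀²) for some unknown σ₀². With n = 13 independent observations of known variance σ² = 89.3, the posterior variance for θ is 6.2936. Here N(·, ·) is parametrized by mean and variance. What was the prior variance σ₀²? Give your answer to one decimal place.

Posterior precision equals prior precision plus data precision: 1/σ_n² = 1/σ₀² + n/σ².
So 1/σ₀² = 1/6.2936 − 13/89.3 = 0.158892 − 0.145577 = 0.013315.
Hence σ₀² = 1/0.013315 ≈ 75.1.

σ₀² = 75.1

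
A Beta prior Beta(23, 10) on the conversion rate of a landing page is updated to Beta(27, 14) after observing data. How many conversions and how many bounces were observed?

4 conversions and 4 bounces

Under Beta–binomial conjugacy the posterior parameters are (a+s, b+f).
So s = 27 − 23 = 4 and f = 14 − 10 = 4.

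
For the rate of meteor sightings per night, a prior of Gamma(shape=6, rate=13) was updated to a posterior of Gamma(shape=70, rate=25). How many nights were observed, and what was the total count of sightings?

n = 12 nights with total 64 sightings

A Gamma(α, β) prior (rate parametrization) on a Poisson rate with n observations summing to S gives posterior Gamma(α+S, β+n).
Matching: Σxᵢ = 70 − 6 = 64 and n = 25 − 13 = 12.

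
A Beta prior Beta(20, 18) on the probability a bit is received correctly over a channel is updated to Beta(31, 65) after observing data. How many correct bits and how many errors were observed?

Beta is conjugate to the binomial likelihood: posterior = Beta(a+s, b+f).
Match parameters: s=31−20=11, f=65−18=47.

11 correct bits and 47 errors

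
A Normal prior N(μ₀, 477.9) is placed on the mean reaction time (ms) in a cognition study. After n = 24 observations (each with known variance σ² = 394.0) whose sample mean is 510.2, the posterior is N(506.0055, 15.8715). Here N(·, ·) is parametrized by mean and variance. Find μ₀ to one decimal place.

With known observation variance, the Normal–Normal posterior has precision τ_n = τ₀ + n/σ² and mean μ_n = (τ₀μ₀ + (n/σ²)x̄)/τ_n.
Here τ₀ = 1/477.9 = 0.002092 and τ_data = 24/394.0 = 0.060914, so τ_n = 0.063006.
Rearranging for μ₀: μ₀ = (μ_n·τ_n − τ_data·x̄)/τ₀ = (506.0055·0.063006 − 0.060914·510.2) / 0.002092 = 0.803060/0.002092 ≈ 383.9.

μ₀ = 383.9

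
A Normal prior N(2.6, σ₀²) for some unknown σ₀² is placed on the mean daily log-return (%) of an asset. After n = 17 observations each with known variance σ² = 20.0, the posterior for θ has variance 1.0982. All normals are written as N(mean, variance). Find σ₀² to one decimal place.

σ₀² = 16.5

Posterior precision equals prior precision plus data precision: 1/σ_n² = 1/σ₀² + n/σ².
So 1/σ₀² = 1/1.0982 − 17/20.0 = 0.910581 − 0.850000 = 0.060581.
Hence σ₀² = 1/0.060581 ≈ 16.5.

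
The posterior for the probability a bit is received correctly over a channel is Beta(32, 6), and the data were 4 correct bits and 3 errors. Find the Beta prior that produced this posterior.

Beta is conjugate to the binomial likelihood: posterior = Beta(α+s, β+f).
So α = 32 − 4 = 28 and β = 6 − 3 = 3.

Beta(28, 3)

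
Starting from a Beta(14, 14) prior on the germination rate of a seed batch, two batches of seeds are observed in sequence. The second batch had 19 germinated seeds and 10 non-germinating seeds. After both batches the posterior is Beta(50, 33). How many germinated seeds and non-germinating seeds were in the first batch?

17 germinated seeds and 9 non-germinating seeds

Sequential conjugate updates are equivalent to a single update on the pooled data, so total successes = posterior α − prior α and total failures = posterior β − prior β.
Total across both batches: 50−14=36 germinated seeds, 33−14=19 non-germinating seeds.
Subtract the second batch: 36−19=17 germinated seeds and 19−10=9 non-germinating seeds.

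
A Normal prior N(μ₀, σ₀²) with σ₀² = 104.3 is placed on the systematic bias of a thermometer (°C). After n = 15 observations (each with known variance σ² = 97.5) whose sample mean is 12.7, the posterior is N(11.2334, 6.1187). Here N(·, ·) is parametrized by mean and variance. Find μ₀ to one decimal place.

μ₀ = -12.3

With known observation variance, the Normal–Normal posterior has precision τ_n = τ₀ + n/σ² and mean μ_n = (τ₀μ₀ + (n/σ²)x̄)/τ_n.
Here τ₀ = 1/104.3 = 0.009588 and τ_data = 15/97.5 = 0.153846, so τ_n = 0.163434.
Rearranging for μ₀: μ₀ = (μ_n·τ_n − τ_data·x̄)/τ₀ = (11.2334·0.163434 − 0.153846·12.7) / 0.009588 = -0.117925/0.009588 ≈ -12.3.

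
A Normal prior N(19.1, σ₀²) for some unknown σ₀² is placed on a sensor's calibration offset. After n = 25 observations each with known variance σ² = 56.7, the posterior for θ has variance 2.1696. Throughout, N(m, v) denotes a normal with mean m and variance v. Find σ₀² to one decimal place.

Posterior precision equals prior precision plus data precision: 1/σ_n² = 1/σ₀² + n/σ².
So 1/σ₀² = 1/2.1696 − 25/56.7 = 0.460914 − 0.440917 = 0.019997.
Hence σ₀² = 1/0.019997 ≈ 50.0.

σ₀² = 50.0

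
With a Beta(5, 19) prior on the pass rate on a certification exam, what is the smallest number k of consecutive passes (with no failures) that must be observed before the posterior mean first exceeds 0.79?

k = 67

After k passes and 0 failures the posterior is Beta(5+k, 19), with mean (5+k)/(5+19+k).
Set (5+k)/(24+k) > 0.79 and solve: k > (0.79·24 − 5)/(1 − 0.79) = 66.476.
The smallest integer exceeding 66.476 is 67, and checking k=67: (72)/(91) = 0.7912 > 0.79.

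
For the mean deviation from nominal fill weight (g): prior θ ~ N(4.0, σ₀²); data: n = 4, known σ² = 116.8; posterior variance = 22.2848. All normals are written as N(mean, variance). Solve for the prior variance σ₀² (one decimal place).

For the Normal–Normal model with known σ², precisions add: τ_n = τ₀ + n/σ².
So 1/σ₀² = 1/22.2848 − 4/116.8 = 0.044874 − 0.034247 = 0.010627.
Hence σ₀² = 1/0.010627 ≈ 94.1.

σ₀² = 94.1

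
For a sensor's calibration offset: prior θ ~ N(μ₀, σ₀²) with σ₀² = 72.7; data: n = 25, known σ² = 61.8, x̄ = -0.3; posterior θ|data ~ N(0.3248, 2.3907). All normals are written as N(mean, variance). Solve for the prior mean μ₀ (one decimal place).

μ₀ = 18.7

With known observation variance, the Normal–Normal posterior has precision τ_n = τ₀ + n/σ² and mean μ_n = (τ₀μ₀ + (n/σ²)x̄)/τ_n.
Here τ₀ = 1/72.7 = 0.013755 and τ_data = 25/61.8 = 0.404531, so τ_n = 0.418286.
Rearranging for μ₀: μ₀ = (μ_n·τ_n − τ_data·x̄)/τ₀ = (0.3248·0.418286 − 0.404531·-0.3) / 0.013755 = 0.257219/0.013755 ≈ 18.7.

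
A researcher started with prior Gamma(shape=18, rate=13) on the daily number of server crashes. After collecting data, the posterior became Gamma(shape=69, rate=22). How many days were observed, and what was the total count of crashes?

n = 9 days with total 51 crashes

A Gamma(α, β) prior (rate parametrization) on a Poisson rate with n observations summing to S gives posterior Gamma(α+S, β+n).
Matching: Σxᵢ = 69 − 18 = 51 and n = 22 − 13 = 9.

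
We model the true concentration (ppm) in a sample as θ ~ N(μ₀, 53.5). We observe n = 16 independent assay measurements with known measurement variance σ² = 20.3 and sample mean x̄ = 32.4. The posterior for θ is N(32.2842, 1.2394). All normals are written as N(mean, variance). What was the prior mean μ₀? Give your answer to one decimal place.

With known observation variance, the Normal–Normal posterior has precision τ_n = τ₀ + n/σ² and mean μ_n = (τ₀μ₀ + (n/σ²)x̄)/τ_n.
Here τ₀ = 1/53.5 = 0.018692 and τ_data = 16/20.3 = 0.788177, so τ_n = 0.806869.
Rearranging for μ₀: μ₀ = (μ_n·τ_n − τ_data·x̄)/τ₀ = (32.2842·0.806869 − 0.788177·32.4) / 0.018692 = 0.512185/0.018692 ≈ 27.4.

μ₀ = 27.4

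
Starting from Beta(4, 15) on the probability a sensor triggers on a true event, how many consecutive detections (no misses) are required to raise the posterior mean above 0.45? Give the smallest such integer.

After k detections and 0 misses the posterior is Beta(4+k, 15), with mean (4+k)/(4+15+k).
Set (4+k)/(19+k) > 0.45 and solve: k > (0.45·19 − 4)/(1 − 0.45) = 8.273.
The smallest integer exceeding 8.273 is 9, and checking k=9: (13)/(28) = 0.4643 > 0.45.

k = 9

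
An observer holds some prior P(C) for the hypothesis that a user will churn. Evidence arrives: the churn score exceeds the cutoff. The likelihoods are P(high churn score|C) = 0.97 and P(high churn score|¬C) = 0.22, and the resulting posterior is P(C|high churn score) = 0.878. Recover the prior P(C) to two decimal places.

P(C) = 0.62

Bayes' rule in odds form gives O(C|E) = O(C)·[P(E|C)/P(E|¬C)], hence O(C) = O(C|E)/LR.
Posterior odds = 0.878/(1−0.878) = 7.1967. LR = 0.97/0.22 = 4.4091.
Prior odds = 7.1967/4.4091 = 1.6322, so P(C) = 1.6322/(1+1.6322) ≈ 0.62.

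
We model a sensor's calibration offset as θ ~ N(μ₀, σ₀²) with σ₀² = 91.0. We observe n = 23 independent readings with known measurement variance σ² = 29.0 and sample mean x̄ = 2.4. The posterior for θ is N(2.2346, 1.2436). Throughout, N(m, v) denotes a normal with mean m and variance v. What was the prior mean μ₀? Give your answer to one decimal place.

μ₀ = -9.7

With known observation variance, the Normal–Normal posterior has precision τ_n = τ₀ + n/σ² and mean μ_n = (τ₀μ₀ + (n/σ²)x̄)/τ_n.
Here τ₀ = 1/91.0 = 0.010989 and τ_data = 23/29.0 = 0.793103, so τ_n = 0.804092.
Rearranging for μ₀: μ₀ = (μ_n·τ_n − τ_data·x̄)/τ₀ = (2.2346·0.804092 − 0.793103·2.4) / 0.010989 = -0.106623/0.010989 ≈ -9.7.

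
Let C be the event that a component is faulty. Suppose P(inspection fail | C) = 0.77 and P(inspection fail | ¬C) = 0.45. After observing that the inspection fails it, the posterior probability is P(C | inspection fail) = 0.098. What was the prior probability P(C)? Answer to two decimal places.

P(C) = 0.06

In odds form, posterior odds = prior odds × likelihood ratio, so prior odds = posterior odds ÷ LR.
Posterior odds = 0.098/(1−0.098) = 0.1086. LR = 0.77/0.45 = 1.7111.
Prior odds = 0.1086/1.7111 = 0.0635, so P(C) = 0.0635/(1+0.0635) ≈ 0.06.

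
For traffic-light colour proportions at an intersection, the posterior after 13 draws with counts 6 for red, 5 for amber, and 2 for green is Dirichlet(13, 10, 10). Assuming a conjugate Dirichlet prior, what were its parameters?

For a Dirichlet(α) prior with multinomial counts c, the posterior is Dirichlet(α + c) componentwise.
Subtract each count from the matching posterior parameter: 13−6=7, 10−5=5, 10−2=8.

Dirichlet(7, 5, 8)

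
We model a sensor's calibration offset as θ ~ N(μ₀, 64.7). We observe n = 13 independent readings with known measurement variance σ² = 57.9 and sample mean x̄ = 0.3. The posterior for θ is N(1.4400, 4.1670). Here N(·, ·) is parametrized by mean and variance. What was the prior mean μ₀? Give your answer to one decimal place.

μ₀ = 18.0

The posterior mean is a precision-weighted average: μ_n = (τ₀μ₀ + τ_data·x̄)/(τ₀+τ_data), with τ₀=1/σ₀² and τ_data=n/σ².
Here τ₀ = 1/64.7 = 0.015456 and τ_data = 13/57.9 = 0.224525, so τ_n = 0.239981.
Rearranging for μ₀: μ₀ = (μ_n·τ_n − τ_data·x̄)/τ₀ = (1.4400·0.239981 − 0.224525·0.3) / 0.015456 = 0.278215/0.015456 ≈ 18.0.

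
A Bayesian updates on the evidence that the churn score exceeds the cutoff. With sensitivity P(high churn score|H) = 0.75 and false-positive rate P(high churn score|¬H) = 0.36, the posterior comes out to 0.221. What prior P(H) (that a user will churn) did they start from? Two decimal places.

Bayes' rule in odds form gives O(H|E) = O(H)·[P(E|H)/P(E|¬H)], hence O(H) = O(H|E)/LR.
Posterior odds = 0.221/(1−0.221) = 0.2837. LR = 0.75/0.36 = 2.0833.
Prior odds = 0.2837/2.0833 = 0.1362, so P(H) = 0.1362/(1+0.1362) ≈ 0.12.

P(H) = 0.12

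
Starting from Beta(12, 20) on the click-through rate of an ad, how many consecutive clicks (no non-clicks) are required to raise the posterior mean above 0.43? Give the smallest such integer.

k = 4

After k clicks and 0 non-clicks the posterior is Beta(12+k, 20), with mean (12+k)/(12+20+k).
Set (12+k)/(32+k) > 0.43 and solve: k > (0.43·32 − 12)/(1 − 0.43) = 3.088.
The smallest integer exceeding 3.088 is 4.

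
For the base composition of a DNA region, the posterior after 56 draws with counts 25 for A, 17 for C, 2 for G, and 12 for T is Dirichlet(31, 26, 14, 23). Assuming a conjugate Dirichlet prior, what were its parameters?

For a Dirichlet(α) prior with multinomial counts c, the posterior is Dirichlet(α + c) componentwise.
Subtract each count from the matching posterior parameter: 31−25=6, 26−17=9, 14−2=12, 23−12=11.

Dirichlet(6, 9, 12, 11)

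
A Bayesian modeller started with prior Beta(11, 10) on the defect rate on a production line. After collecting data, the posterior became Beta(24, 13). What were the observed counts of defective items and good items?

13 defective items and 3 good items

Beta is conjugate to the binomial likelihood: posterior = Beta(α+s, β+f).
Match parameters: s=24−11=13, f=13−10=3.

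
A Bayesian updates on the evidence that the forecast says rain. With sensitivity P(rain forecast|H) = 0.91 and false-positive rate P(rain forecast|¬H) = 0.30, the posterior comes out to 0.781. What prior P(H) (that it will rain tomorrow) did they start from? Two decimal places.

In odds form, posterior odds = prior odds × likelihood ratio, so prior odds = posterior odds ÷ LR.
Posterior odds = 0.781/(1−0.781) = 3.5662. LR = 0.91/0.30 = 3.0333.
Prior odds = 3.5662/3.0333 = 1.1757, so P(H) = 1.1757/(1+1.1757) ≈ 0.54.

P(H) = 0.54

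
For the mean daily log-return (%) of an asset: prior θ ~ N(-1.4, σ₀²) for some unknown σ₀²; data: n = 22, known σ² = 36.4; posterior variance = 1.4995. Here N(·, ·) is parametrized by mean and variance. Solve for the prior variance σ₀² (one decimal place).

For the Normal–Normal model with known σ², precisions add: τ_n = τ₀ + n/σ².
So 1/σ₀² = 1/1.4995 − 22/36.4 = 0.666889 − 0.604396 = 0.062493.
Hence σ₀² = 1/0.062493 ≈ 16.0.

σ₀² = 16.0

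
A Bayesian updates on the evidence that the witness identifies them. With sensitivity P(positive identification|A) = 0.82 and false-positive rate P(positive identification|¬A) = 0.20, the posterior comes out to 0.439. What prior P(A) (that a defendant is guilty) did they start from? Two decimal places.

Bayes' rule in odds form gives O(A|E) = O(A)·[P(E|A)/P(E|¬A)], hence O(A) = O(A|E)/LR.
Posterior odds = 0.439/(1−0.439) = 0.7825. LR = 0.82/0.20 = 4.1000.
Prior odds = 0.7825/4.1000 = 0.1909, so P(A) = 0.1909/(1+0.1909) ≈ 0.16.

P(A) = 0.16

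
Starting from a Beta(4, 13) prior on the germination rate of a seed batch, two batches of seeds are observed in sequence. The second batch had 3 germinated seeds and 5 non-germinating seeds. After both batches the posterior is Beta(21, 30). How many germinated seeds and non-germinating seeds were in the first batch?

14 germinated seeds and 12 non-germinating seeds

Because Beta–binomial updating is additive in the counts, the combined data contributed (α_post−α_prior, β_post−β_prior) successes and failures.
Total across both batches: 21−4=17 germinated seeds, 30−13=17 non-germinating seeds.
Subtract the second batch: 17−3=14 germinated seeds and 17−5=12 non-germinating seeds.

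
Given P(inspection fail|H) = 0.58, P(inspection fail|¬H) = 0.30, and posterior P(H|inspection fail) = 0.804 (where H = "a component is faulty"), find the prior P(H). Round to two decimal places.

In odds form, posterior odds = prior odds × likelihood ratio, so prior odds = posterior odds ÷ LR.
Posterior odds = 0.804/(1−0.804) = 4.1020. LR = 0.58/0.30 = 1.9333.
Prior odds = 4.1020/1.9333 = 2.1218, so P(H) = 2.1218/(1+2.1218) ≈ 0.68.

P(H) = 0.68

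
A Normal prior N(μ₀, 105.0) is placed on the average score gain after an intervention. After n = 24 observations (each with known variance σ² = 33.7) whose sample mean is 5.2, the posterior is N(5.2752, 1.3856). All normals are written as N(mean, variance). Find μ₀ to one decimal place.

The posterior mean is a precision-weighted average: μ_n = (τ₀μ₀ + τ_data·x̄)/(τ₀+τ_data), with τ₀=1/σ₀² and τ_data=n/σ².
Here τ₀ = 1/105.0 = 0.009524 and τ_data = 24/33.7 = 0.712166, so τ_n = 0.721690.
Rearranging for μ₀: μ₀ = (μ_n·τ_n − τ_data·x̄)/τ₀ = (5.2752·0.721690 − 0.712166·5.2) / 0.009524 = 0.103796/0.009524 ≈ 10.9.

μ₀ = 10.9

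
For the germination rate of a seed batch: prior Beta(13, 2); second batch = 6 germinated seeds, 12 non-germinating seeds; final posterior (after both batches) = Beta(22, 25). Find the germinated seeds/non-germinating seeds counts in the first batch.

3 germinated seeds and 11 non-germinating seeds

Because Beta–binomial updating is additive in the counts, the combined data contributed (α_post−α_prior, β_post−β_prior) successes and failures.
Total across both batches: 22−13=9 germinated seeds, 25−2=23 non-germinating seeds.
Subtract the second batch: 9−6=3 germinated seeds and 23−12=11 non-germinating seeds.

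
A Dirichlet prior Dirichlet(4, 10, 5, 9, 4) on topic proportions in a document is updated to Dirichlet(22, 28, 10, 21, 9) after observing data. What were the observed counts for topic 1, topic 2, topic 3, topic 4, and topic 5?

For a Dirichlet(α) prior with multinomial counts c, the posterior is Dirichlet(α + c) componentwise.
Counts are posterior − prior componentwise: 22−4=18, 28−10=18, 10−5=5, 21−9=12, 9−4=5.

counts (18, 18, 5, 12, 5)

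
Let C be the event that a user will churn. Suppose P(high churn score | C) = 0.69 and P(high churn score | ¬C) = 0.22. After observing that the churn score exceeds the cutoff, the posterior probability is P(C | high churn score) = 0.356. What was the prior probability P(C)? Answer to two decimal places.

P(C) = 0.15

In odds form, posterior odds = prior odds × likelihood ratio, so prior odds = posterior odds ÷ LR.
Posterior odds = 0.356/(1−0.356) = 0.5528. LR = 0.69/0.22 = 3.1364.
Prior odds = 0.5528/3.1364 = 0.1763, so P(C) = 0.1763/(1+0.1763) ≈ 0.15.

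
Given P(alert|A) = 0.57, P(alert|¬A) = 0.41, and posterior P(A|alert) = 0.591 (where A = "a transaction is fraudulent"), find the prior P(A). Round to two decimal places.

Bayes' rule in odds form gives O(A|E) = O(A)·[P(E|A)/P(E|¬A)], hence O(A) = O(A|E)/LR.
Posterior odds = 0.591/(1−0.591) = 1.4450. LR = 0.57/0.41 = 1.3902.
Prior odds = 1.4450/1.3902 = 1.0394, so P(A) = 1.0394/(1+1.0394) ≈ 0.51.

P(A) = 0.51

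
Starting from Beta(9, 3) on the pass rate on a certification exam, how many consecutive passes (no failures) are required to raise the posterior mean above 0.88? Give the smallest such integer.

k = 14

After k passes and 0 failures the posterior is Beta(9+k, 3), with mean (9+k)/(9+3+k).
Set (9+k)/(12+k) > 0.88 and solve: k > (0.88·12 − 9)/(1 − 0.88) = 13.000.
The smallest integer exceeding 13.000 is 14, and checking k=14: (23)/(26) = 0.8846 > 0.88.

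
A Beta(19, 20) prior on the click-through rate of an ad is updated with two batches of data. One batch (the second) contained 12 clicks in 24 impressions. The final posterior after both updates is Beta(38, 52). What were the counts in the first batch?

7 clicks and 20 non-clicks

Because Beta–binomial updating is additive in the counts, the combined data contributed (α_post−α_prior, β_post−β_prior) successes and failures.
Total across both batches: 38−19=19 clicks, 52−20=32 non-clicks.
Subtract the second batch: 19−12=7 clicks and 32−12=20 non-clicks.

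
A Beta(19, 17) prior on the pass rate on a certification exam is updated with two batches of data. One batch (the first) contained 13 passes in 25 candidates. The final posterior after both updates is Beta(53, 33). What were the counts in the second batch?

21 passes and 4 failures

Because Beta–binomial updating is additive in the counts, the combined data contributed (α_post−α_prior, β_post−β_prior) successes and failures.
Total across both batches: 53−19=34 passes, 33−17=16 failures.
Subtract the first batch: 34−13=21 passes and 16−12=4 failures.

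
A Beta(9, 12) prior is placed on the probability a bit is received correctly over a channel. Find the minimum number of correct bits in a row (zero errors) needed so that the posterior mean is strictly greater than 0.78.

After k correct bits and 0 errors the posterior is Beta(9+k, 12), with mean (9+k)/(9+12+k).
Set (9+k)/(21+k) > 0.78 and solve: k > (0.78·21 − 9)/(1 − 0.78) = 33.545.
The smallest integer exceeding 33.545 is 34.

k = 34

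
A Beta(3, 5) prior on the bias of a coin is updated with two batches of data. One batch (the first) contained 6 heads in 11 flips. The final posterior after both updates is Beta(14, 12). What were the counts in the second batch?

Because Beta–binomial updating is additive in the counts, the combined data contributed (α_post−α_prior, β_post−β_prior) successes and failures.
Total across both batches: 14−3=11 heads, 12−5=7 tails.
Subtract the first batch: 11−6=5 heads and 7−5=2 tails.

5 heads and 2 tails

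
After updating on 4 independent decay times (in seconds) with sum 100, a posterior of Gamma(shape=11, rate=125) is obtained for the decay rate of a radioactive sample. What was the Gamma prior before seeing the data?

Gamma(shape=7, rate=25)

Gamma–exponential conjugacy: posterior shape = α + n, posterior rate = β + Σtᵢ.
So α = 11 − 4 = 7 and β = 125 − 100 = 25.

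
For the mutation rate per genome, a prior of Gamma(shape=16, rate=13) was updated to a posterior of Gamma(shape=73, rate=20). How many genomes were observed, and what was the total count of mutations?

A Gamma(α, β) prior (rate parametrization) on a Poisson rate with n observations summing to S gives posterior Gamma(α+S, β+n).
Matching: Σxᵢ = 73 − 16 = 57 and n = 20 − 13 = 7.

n = 7 genomes with total 57 mutations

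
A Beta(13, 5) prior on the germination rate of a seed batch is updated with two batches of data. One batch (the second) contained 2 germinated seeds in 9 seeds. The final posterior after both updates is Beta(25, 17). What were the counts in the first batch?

10 germinated seeds and 5 non-germinating seeds

Because Beta–binomial updating is additive in the counts, the combined data contributed (α_post−α_prior, β_post−β_prior) successes and failures.
Total across both batches: 25−13=12 germinated seeds, 17−5=12 non-germinating seeds.
Subtract the second batch: 12−2=10 germinated seeds and 12−7=5 non-germinating seeds.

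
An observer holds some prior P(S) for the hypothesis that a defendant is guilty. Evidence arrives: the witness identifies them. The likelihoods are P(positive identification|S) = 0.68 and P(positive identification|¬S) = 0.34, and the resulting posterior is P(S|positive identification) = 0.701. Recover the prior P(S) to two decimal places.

Bayes' rule in odds form gives O(S|E) = O(S)·[P(E|S)/P(E|¬S)], hence O(S) = O(S|E)/LR.
Posterior odds = 0.701/(1−0.701) = 2.3445. LR = 0.68/0.34 = 2.0000.
Prior odds = 2.3445/2.0000 = 1.1723, so P(S) = 1.1723/(1+1.1723) ≈ 0.54.

P(S) = 0.54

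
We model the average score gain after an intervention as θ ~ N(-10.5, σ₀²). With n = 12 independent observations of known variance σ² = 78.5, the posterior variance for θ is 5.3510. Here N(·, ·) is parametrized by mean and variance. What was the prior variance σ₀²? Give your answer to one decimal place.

For the Normal–Normal model with known σ², precisions add: τ_n = τ₀ + n/σ².
So 1/σ₀² = 1/5.3510 − 12/78.5 = 0.186881 − 0.152866 = 0.034015.
Hence σ₀² = 1/0.034015 ≈ 29.4.

σ₀² = 29.4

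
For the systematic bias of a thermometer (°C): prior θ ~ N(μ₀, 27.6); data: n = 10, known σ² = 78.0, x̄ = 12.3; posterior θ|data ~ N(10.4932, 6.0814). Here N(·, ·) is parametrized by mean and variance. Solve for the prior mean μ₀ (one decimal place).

The posterior mean is a precision-weighted average: μ_n = (τ₀μ₀ + τ_data·x̄)/(τ₀+τ_data), with τ₀=1/σ₀² and τ_data=n/σ².
Here τ₀ = 1/27.6 = 0.036232 and τ_data = 10/78.0 = 0.128205, so τ_n = 0.164437.
Rearranging for μ₀: μ₀ = (μ_n·τ_n − τ_data·x̄)/τ₀ = (10.4932·0.164437 − 0.128205·12.3) / 0.036232 = 0.148549/0.036232 ≈ 4.1.

μ₀ = 4.1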